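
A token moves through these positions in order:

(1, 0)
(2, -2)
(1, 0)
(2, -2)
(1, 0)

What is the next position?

(2, -2)

Consecutive displacements (+1, -2), (-1, +2), (+1, -2), (-1, +2) scale by a factor of -1 each step.
step 5: (1, 0) + (+1, -2) → (2, -2)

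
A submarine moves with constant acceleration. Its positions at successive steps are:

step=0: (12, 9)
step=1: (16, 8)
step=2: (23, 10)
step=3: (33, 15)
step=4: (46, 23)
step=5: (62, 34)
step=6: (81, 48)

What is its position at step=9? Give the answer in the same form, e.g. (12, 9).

(156, 108)

First differences are (+4, -1), (+7, +2), (+10, +5), (+13, +8), (+16, +11), (+19, +14); their common second difference is (+3, +3) (constant acceleration).
step 7: (81, 48) + (+22, +17) → (103, 65)
step 8: (103, 65) + (+25, +20) → (128, 85)
step 9: (128, 85) + (+28, +23) → (156, 108)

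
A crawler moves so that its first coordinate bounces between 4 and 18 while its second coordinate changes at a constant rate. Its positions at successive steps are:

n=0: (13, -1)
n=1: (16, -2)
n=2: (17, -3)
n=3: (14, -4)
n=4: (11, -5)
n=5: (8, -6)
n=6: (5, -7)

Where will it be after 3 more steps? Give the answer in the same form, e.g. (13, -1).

(12, -10)

The first coordinate travels 3 per step and bounces off the walls at 4 and 18.
  step 7: 5 → 6
  step 8: 6 → 9
  step 9: 9 → 12
The second coordinate changes by -1 each step: at step 9 it is -10.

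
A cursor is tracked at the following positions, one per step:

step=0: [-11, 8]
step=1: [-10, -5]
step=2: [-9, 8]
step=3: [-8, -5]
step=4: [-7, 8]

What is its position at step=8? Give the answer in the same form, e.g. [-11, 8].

The first coordinate changes by +1 each step, so at step 8 it is -11 + 8·(1) = -3.
The second coordinate repeats the cycle [8, -5] with period 2; step 8 mod 2 = 0, giving 8.

[-3, 8]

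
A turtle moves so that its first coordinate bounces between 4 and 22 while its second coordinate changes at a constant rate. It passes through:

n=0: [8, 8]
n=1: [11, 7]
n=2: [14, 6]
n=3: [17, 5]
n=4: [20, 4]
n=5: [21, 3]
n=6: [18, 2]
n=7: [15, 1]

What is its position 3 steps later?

[6, -2]

The first coordinate reflects between 4 and 22, moving 3 per step.
  step 8: 15 → 12
  step 9: 12 → 9
  step 10: 9 → 6
The second coordinate changes by -1 each step: at step 10 it is -2.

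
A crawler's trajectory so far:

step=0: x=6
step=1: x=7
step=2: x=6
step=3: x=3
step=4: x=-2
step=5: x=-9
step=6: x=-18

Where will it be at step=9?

x=-57

First differences are +1, -1, -3, -5, -7, -9; their common second difference is -2 (constant acceleration).
step 7: -18 − 11 → x=-29
step 8: -29 − 13 → x=-42
step 9: -42 − 15 → x=-57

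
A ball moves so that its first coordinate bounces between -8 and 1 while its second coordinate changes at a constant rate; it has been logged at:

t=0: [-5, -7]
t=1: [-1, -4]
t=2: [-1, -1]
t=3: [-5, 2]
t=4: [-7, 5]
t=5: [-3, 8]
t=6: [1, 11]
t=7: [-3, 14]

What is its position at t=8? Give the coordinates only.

The first coordinate reflects between -8 and 1, moving 4 per step.
  step 8: -3 → -7
The second coordinate changes by +3 each step: at step 8 it is 17.

[-7, 17]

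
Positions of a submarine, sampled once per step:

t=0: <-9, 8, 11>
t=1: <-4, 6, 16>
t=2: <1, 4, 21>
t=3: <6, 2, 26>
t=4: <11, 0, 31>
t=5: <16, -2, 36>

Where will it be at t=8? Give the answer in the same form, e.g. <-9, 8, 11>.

<31, -8, 51>

Each step adds <+5, -2, +5> to the position.
step 6: <16, -2, 36> + <+5, -2, +5> → <21, -4, 41>
step 7: <21, -4, 41> + <+5, -2, +5> → <26, -6, 46>
step 8: <26, -6, 46> + <+5, -2, +5> → <31, -8, 51>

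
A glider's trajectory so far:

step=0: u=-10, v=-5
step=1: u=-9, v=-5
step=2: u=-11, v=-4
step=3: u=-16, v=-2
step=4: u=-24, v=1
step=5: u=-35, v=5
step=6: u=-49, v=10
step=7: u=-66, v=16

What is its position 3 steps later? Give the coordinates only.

u=-135, v=40

First differences are (+1, +0), (-2, +1), (-5, +2), (-8, +3), (-11, +4), (-14, +5), (-17, +6); their common second difference is (-3, +1) (constant acceleration).
step 8: u=-66, v=16 + (-20, +7) → u=-86, v=23
step 9: u=-86, v=23 + (-23, +8) → u=-109, v=31
step 10: u=-109, v=31 + (-26, +9) → u=-135, v=40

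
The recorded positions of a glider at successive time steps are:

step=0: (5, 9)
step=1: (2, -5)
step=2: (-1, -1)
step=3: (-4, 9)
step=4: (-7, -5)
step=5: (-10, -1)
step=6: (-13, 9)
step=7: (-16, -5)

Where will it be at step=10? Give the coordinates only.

First: linear, -3 per step → -25 at step 10.
Second: cycles through 9, -5, -1 every 3 steps. Step 10 lands at position 1 of the cycle → -5.

(-25, -5)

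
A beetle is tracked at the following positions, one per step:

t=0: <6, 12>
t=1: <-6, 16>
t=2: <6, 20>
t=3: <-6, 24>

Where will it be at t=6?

<6, 36>

The first coordinate repeats the cycle [6, -6] with period 2; step 6 mod 2 = 0, giving 6.
The second coordinate changes by +4 each step, so at step 6 it is 12 + 6·(4) = 36.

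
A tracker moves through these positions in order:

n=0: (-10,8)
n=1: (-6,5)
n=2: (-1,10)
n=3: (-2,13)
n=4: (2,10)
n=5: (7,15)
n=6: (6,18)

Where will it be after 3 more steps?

Step-to-step displacements: (+4,-3), (+5,+5), (-1,+3), (+4,-3), (+5,+5), (-1,+3) — a repeating cycle of length 3.
step 7: apply (+4,-3) → (10,15)
step 8: apply (+5,+5) → (15,20)
step 9: apply (-1,+3) → (14,23)

(14,23)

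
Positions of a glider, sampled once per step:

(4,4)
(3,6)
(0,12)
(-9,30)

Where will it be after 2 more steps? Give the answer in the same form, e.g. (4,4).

(-117,246)

Consecutive displacements (-1,+2), (-3,+6), (-9,+18) scale by a factor of 3 each step.
step 4: (-9,30) + (-27,+54) → (-36,84)
step 5: (-36,84) + (-81,+162) → (-117,246)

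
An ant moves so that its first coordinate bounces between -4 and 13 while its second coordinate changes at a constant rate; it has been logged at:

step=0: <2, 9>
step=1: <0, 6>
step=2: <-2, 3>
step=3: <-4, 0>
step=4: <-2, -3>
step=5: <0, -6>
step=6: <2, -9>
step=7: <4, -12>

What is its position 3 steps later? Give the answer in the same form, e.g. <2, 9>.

The first coordinate travels 2 per step and bounces off the walls at -4 and 13.
  step 8: 4 → 6
  step 9: 6 → 8
  step 10: 8 → 10
The second coordinate changes by -3 each step: at step 10 it is -21.

<10, -21>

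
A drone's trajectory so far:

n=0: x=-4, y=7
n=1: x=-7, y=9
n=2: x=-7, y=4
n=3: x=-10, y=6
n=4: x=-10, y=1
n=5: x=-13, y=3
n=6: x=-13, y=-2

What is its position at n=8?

x=-16, y=-5

Step-to-step displacements: (-3, +2), (+0, -5), (-3, +2), (+0, -5), (-3, +2), (+0, -5) — a repeating cycle of length 2.
step 7: apply (-3, +2) → x=-16, y=0
step 8: apply (+0, -5) → x=-16, y=-5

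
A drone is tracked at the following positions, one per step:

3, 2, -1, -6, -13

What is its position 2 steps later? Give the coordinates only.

Successive displacements: -1, -3, -5, -7 — each changes by -2.
step 5: -13 − 9 → -22
step 6: -22 − 11 → -33

-33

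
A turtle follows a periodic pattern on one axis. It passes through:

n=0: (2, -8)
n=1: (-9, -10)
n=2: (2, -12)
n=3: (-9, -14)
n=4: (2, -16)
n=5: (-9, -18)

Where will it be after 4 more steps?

First: cycles through 2, -9 every 2 steps. Step 9 lands at position 1 of the cycle → -9.
Second: linear, -2 per step → -26 at step 9.

(-9, -26)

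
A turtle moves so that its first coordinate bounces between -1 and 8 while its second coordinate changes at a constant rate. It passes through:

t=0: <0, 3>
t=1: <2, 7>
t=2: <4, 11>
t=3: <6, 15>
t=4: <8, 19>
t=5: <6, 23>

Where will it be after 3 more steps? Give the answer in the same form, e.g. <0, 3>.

<0, 35>

The first coordinate travels 2 per step and bounces off the walls at -1 and 8.
  step 6: 6 → 4
  step 7: 4 → 2
  step 8: 2 → 0
The second coordinate changes by +4 each step: at step 8 it is 35.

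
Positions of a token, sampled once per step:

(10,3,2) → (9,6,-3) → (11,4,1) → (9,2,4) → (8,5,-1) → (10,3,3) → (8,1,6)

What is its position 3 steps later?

Step-to-step displacements: (-1,+3,-5), (+2,-2,+4), (-2,-2,+3), (-1,+3,-5), (+2,-2,+4), (-2,-2,+3) — a repeating cycle of length 3.
step 7: apply (-1,+3,-5) → (7,4,1)
step 8: apply (+2,-2,+4) → (9,2,5)
step 9: apply (-2,-2,+3) → (7,0,8)

(7,0,8)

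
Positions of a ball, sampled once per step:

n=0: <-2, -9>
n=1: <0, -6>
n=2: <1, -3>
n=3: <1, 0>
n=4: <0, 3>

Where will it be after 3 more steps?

Successive displacements: <+2, +3>, <+1, +3>, <+0, +3>, <-1, +3> — each changes by <-1, +0>.
step 5: <0, 3> + <-2, +3> → <-2, 6>
step 6: <-2, 6> + <-3, +3> → <-5, 9>
step 7: <-5, 9> + <-4, +3> → <-9, 12>

<-9, 12>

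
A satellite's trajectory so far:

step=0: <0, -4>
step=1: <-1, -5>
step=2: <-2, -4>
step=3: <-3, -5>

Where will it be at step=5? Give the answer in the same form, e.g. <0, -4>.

The first coordinate changes by -1 each step, so at step 5 it is 0 + 5·(-1) = -5.
The second coordinate repeats the cycle [-4, -5] with period 2; step 5 mod 2 = 1, giving -5.

<-5, -5>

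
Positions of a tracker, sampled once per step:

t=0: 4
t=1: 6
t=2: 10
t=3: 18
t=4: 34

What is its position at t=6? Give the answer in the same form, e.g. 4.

The jumps are +2, +4, +8, +16 — a geometric progression with ratio 2.
step 5: 34 + 32 → 66
step 6: 66 + 64 → 130

130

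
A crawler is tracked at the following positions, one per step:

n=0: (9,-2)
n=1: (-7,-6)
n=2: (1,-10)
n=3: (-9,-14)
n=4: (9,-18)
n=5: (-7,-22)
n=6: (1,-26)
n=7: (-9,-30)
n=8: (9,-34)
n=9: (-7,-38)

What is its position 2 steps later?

The first coordinate repeats the cycle [9, -7, 1, -9] with period 4; step 11 mod 4 = 3, giving -9.
The second coordinate changes by -4 each step, so at step 11 it is -2 + 11·(-4) = -46.

(-9,-46)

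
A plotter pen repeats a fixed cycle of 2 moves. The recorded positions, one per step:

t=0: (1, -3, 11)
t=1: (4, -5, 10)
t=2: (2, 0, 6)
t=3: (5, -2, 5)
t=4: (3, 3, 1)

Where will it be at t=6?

Differencing gives (+3, -2, -1), (-2, +5, -4), (+3, -2, -1), (-2, +5, -4). This is the pattern (+3, -2, -1), (-2, +5, -4) repeated.
step 5: apply (+3, -2, -1) → (6, 1, 0)
step 6: apply (-2, +5, -4) → (4, 6, -4)

(4, 6, -4)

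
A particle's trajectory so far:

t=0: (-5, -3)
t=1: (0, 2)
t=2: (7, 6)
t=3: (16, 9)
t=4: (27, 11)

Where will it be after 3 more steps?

(72, 11)

First differences are (+5, +5), (+7, +4), (+9, +3), (+11, +2); their common second difference is (+2, -1) (constant acceleration).
step 5: (27, 11) + (+13, +1) → (40, 12)
step 6: (40, 12) + (+15, +0) → (55, 12)
step 7: (55, 12) + (+17, -1) → (72, 11)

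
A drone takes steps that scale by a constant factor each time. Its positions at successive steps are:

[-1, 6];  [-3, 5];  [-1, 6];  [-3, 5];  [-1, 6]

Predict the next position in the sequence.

[-3, 5]

The jumps are [-2, -1], [+2, +1], [-2, -1], [+2, +1] — a geometric progression with ratio -1.
step 5: [-1, 6] + [-2, -1] → [-3, 5]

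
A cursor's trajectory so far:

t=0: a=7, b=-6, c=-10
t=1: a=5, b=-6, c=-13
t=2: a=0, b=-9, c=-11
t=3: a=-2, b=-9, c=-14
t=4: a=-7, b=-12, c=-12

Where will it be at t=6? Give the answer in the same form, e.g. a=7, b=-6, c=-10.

a=-14, b=-15, c=-13

The moves between consecutive positions are (-2,+0,-3), (-5,-3,+2), (-2,+0,-3), (-5,-3,+2); they repeat the 2-cycle [(-2,+0,-3), (-5,-3,+2)].
step 5: apply (-2,+0,-3) → a=-9, b=-12, c=-15
step 6: apply (-5,-3,+2) → a=-14, b=-15, c=-13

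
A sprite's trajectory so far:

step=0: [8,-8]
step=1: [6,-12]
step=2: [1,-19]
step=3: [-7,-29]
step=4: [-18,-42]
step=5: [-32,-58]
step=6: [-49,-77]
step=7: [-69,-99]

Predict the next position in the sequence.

[-92,-124]

First differences are [-2,-4], [-5,-7], [-8,-10], [-11,-13], [-14,-16], [-17,-19], [-20,-22]; their common second difference is [-3,-3] (constant acceleration).
step 8: [-69,-99] + [-23,-25] → [-92,-124]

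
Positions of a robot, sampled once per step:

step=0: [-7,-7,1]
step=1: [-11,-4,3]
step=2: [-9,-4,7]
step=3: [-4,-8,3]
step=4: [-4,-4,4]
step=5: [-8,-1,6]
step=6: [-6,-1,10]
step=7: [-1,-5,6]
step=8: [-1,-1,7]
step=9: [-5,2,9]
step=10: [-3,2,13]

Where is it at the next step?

Differencing gives [-4,+3,+2], [+2,+0,+4], [+5,-4,-4], [+0,+4,+1], [-4,+3,+2], [+2,+0,+4], [+5,-4,-4], [+0,+4,+1], [-4,+3,+2], [+2,+0,+4]. This is the pattern [-4,+3,+2], [+2,+0,+4], [+5,-4,-4], [+0,+4,+1] repeated.
step 11: apply [+5,-4,-4] → [2,-2,9]

[2,-2,9]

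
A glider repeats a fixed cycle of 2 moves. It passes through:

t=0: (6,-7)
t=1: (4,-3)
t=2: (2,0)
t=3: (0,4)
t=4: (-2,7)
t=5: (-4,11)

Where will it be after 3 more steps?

(-10,21)

Differencing gives (-2,+4), (-2,+3), (-2,+4), (-2,+3), (-2,+4). This is the pattern (-2,+4), (-2,+3) repeated.
step 6: apply (-2,+3) → (-6,14)
step 7: apply (-2,+4) → (-8,18)
step 8: apply (-2,+3) → (-10,21)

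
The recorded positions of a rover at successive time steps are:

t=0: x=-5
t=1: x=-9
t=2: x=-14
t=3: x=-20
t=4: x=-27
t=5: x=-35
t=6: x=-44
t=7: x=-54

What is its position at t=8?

Successive displacements: -4, -5, -6, -7, -8, -9, -10 — each changes by -1.
step 8: -54 − 11 → x=-65

x=-65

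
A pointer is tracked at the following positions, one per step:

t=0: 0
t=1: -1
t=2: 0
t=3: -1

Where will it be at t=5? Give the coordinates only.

The jumps are -1, +1, -1 — a geometric progression with ratio -1.
step 4: -1 + 1 → 0
step 5: 0 − 1 → -1

-1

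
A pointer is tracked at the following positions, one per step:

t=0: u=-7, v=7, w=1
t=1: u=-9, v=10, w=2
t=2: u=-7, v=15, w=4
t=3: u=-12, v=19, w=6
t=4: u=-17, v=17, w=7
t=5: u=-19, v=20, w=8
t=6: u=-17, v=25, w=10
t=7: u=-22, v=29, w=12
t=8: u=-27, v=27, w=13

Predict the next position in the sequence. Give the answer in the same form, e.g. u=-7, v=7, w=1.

u=-29, v=30, w=14

Step-to-step displacements: (-2,+3,+1), (+2,+5,+2), (-5,+4,+2), (-5,-2,+1), (-2,+3,+1), (+2,+5,+2), (-5,+4,+2), (-5,-2,+1) — a repeating cycle of length 4.
step 9: apply (-2,+3,+1) → u=-29, v=30, w=14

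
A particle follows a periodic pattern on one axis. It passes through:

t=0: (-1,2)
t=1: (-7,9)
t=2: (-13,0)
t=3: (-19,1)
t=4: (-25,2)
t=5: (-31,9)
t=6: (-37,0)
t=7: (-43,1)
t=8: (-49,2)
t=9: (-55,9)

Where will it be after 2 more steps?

The first coordinate changes by -6 each step, so at step 11 it is -1 + 11·(-6) = -67.
The second coordinate repeats the cycle [2, 9, 0, 1] with period 4; step 11 mod 4 = 3, giving 1.

(-67,1)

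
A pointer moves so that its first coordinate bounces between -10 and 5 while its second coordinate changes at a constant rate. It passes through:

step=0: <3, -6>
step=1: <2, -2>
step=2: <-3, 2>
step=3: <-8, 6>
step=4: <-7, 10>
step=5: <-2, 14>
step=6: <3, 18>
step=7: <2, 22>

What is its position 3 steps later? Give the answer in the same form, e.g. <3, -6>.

<-7, 34>

The first coordinate travels 5 per step and bounces off the walls at -10 and 5.
  step 8: 2 → -3
  step 9: -3 → -8
  step 10: -8 → -7
The second coordinate changes by +4 each step: at step 10 it is 34.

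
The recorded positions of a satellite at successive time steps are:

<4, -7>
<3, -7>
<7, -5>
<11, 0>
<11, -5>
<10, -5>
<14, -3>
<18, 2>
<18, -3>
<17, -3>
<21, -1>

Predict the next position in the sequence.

<25, 4>

Differencing gives <-1, +0>, <+4, +2>, <+4, +5>, <+0, -5>, <-1, +0>, <+4, +2>, <+4, +5>, <+0, -5>, <-1, +0>, <+4, +2>. This is the pattern <-1, +0>, <+4, +2>, <+4, +5>, <+0, -5> repeated.
step 11: apply <+4, +5> → <25, 4>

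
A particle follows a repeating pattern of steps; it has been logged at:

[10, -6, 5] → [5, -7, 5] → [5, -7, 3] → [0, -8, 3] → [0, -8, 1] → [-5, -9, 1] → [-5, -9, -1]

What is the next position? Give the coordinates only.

Differencing gives [-5, -1, +0], [+0, +0, -2], [-5, -1, +0], [+0, +0, -2], [-5, -1, +0], [+0, +0, -2]. This is the pattern [-5, -1, +0], [+0, +0, -2] repeated.
step 7: apply [-5, -1, +0] → [-10, -10, -1]

[-10, -10, -1]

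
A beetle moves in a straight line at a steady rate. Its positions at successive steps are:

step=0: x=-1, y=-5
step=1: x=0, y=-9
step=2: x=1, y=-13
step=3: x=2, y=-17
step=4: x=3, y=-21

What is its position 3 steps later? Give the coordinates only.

x=6, y=-33

The position changes by (+1, -4) every step.
step 5: x=3, y=-21 + (+1, -4) → x=4, y=-25
step 6: x=4, y=-25 + (+1, -4) → x=5, y=-29
step 7: x=5, y=-29 + (+1, -4) → x=6, y=-33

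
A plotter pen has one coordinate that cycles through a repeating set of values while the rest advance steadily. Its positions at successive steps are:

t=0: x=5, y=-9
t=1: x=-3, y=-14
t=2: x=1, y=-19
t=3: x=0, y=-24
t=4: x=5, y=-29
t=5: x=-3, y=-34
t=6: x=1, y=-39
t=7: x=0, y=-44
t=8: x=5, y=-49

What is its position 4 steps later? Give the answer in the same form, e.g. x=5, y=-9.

x=5, y=-69

The x coordinate repeats the cycle [5, -3, 1, 0] with period 4; step 12 mod 4 = 0, giving 5.
The y coordinate changes by -5 each step, so at step 12 it is -9 + 12·(-5) = -69.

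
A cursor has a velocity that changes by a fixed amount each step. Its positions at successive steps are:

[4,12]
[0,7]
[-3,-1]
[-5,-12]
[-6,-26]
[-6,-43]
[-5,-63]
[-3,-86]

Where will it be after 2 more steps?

Successive displacements: [-4,-5], [-3,-8], [-2,-11], [-1,-14], [+0,-17], [+1,-20], [+2,-23] — each changes by [+1,-3].
step 8: [-3,-86] + [+3,-26] → [0,-112]
step 9: [0,-112] + [+4,-29] → [4,-141]

[4,-141]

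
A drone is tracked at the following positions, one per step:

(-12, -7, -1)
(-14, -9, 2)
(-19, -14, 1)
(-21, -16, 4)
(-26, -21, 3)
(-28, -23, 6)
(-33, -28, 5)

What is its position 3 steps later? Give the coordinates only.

The moves between consecutive positions are (-2, -2, +3), (-5, -5, -1), (-2, -2, +3), (-5, -5, -1), (-2, -2, +3), (-5, -5, -1); they repeat the 2-cycle [(-2, -2, +3), (-5, -5, -1)].
step 7: apply (-2, -2, +3) → (-35, -30, 8)
step 8: apply (-5, -5, -1) → (-40, -35, 7)
step 9: apply (-2, -2, +3) → (-42, -37, 10)

(-42, -37, 10)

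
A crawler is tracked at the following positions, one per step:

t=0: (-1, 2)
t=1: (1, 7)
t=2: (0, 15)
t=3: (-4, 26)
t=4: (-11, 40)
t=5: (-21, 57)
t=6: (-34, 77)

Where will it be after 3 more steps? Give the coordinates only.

Successive displacements: (+2, +5), (-1, +8), (-4, +11), (-7, +14), (-10, +17), (-13, +20) — each changes by (-3, +3).
step 7: (-34, 77) + (-16, +23) → (-50, 100)
step 8: (-50, 100) + (-19, +26) → (-69, 126)
step 9: (-69, 126) + (-22, +29) → (-91, 155)

(-91, 155)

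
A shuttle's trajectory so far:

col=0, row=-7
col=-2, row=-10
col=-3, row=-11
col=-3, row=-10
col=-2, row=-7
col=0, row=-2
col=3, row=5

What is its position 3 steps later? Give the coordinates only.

col=18, row=38

First differences are (-2,-3), (-1,-1), (+0,+1), (+1,+3), (+2,+5), (+3,+7); their common second difference is (+1,+2) (constant acceleration).
step 7: col=3, row=5 + (+4,+9) → col=7, row=14
step 8: col=7, row=14 + (+5,+11) → col=12, row=25
step 9: col=12, row=25 + (+6,+13) → col=18, row=38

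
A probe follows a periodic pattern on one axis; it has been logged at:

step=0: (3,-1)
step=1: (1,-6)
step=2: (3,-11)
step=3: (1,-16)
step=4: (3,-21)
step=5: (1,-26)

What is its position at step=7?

(1,-36)

The first coordinate repeats the cycle [3, 1] with period 2; step 7 mod 2 = 1, giving 1.
The second coordinate changes by -5 each step, so at step 7 it is -1 + 7·(-5) = -36.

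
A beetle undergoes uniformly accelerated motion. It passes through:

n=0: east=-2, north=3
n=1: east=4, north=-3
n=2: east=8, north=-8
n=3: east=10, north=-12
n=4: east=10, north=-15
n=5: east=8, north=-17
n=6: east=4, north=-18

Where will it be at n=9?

east=-20, north=-15

Taking differences between consecutive positions: (+6,-6), (+4,-5), (+2,-4), (+0,-3), (-2,-2), (-4,-1). These grow by (-2,+1) each step.
step 7: east=4, north=-18 + (-6,+0) → east=-2, north=-18
step 8: east=-2, north=-18 + (-8,+1) → east=-10, north=-17
step 9: east=-10, north=-17 + (-10,+2) → east=-20, north=-15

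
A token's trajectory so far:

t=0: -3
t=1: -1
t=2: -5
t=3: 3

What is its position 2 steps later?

19

The jumps are +2, -4, +8 — a geometric progression with ratio -2.
step 4: 3 − 16 → -13
step 5: -13 + 32 → 19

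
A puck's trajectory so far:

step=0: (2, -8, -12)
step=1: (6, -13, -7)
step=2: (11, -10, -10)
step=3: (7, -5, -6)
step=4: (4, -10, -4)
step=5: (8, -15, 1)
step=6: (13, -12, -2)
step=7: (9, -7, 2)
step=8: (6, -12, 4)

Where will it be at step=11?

Differencing gives (+4, -5, +5), (+5, +3, -3), (-4, +5, +4), (-3, -5, +2), (+4, -5, +5), (+5, +3, -3), (-4, +5, +4), (-3, -5, +2). This is the pattern (+4, -5, +5), (+5, +3, -3), (-4, +5, +4), (-3, -5, +2) repeated.
step 9: apply (+4, -5, +5) → (10, -17, 9)
step 10: apply (+5, +3, -3) → (15, -14, 6)
step 11: apply (-4, +5, +4) → (11, -9, 10)

(11, -9, 10)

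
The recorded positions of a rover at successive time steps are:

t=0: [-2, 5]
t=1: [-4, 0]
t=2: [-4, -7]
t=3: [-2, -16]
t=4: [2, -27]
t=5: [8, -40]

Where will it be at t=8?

First differences are [-2, -5], [+0, -7], [+2, -9], [+4, -11], [+6, -13]; their common second difference is [+2, -2] (constant acceleration).
step 6: [8, -40] + [+8, -15] → [16, -55]
step 7: [16, -55] + [+10, -17] → [26, -72]
step 8: [26, -72] + [+12, -19] → [38, -91]

[38, -91]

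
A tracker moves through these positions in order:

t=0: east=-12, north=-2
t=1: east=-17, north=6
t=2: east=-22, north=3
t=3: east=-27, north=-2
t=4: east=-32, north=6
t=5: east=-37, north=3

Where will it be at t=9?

The east coordinate changes by -5 each step, so at step 9 it is -12 + 9·(-5) = -57.
The north coordinate repeats the cycle [-2, 6, 3] with period 3; step 9 mod 3 = 0, giving -2.

east=-57, north=-2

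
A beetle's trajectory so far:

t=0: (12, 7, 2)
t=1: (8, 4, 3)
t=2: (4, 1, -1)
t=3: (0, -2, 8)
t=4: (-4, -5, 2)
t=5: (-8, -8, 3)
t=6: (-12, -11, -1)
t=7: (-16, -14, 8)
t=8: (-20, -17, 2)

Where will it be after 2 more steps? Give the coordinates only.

(-28, -23, -1)

The first coordinate changes by -4 each step, so at step 10 it is 12 + 10·(-4) = -28.
The second coordinate changes by -3 each step, so at step 10 it is 7 + 10·(-3) = -23.
The third coordinate repeats the cycle [2, 3, -1, 8] with period 4; step 10 mod 4 = 2, giving -1.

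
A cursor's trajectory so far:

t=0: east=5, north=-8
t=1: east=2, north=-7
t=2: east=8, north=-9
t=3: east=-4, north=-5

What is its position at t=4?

The jumps are (-3, +1), (+6, -2), (-12, +4) — a geometric progression with ratio -2.
step 4: east=-4, north=-5 + (+24, -8) → east=20, north=-13

east=20, north=-13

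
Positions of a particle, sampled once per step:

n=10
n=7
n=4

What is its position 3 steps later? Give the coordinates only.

n=-5

Constant displacement of -3 per step.
step 3: 4 − 3 → n=1
step 4: 1 − 3 → n=-2
step 5: -2 − 3 → n=-5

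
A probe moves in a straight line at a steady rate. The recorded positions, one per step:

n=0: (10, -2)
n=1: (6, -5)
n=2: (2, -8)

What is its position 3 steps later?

Each step adds (-4, -3) to the position.
step 3: (2, -8) + (-4, -3) → (-2, -11)
step 4: (-2, -11) + (-4, -3) → (-6, -14)
step 5: (-6, -14) + (-4, -3) → (-10, -17)

(-10, -17)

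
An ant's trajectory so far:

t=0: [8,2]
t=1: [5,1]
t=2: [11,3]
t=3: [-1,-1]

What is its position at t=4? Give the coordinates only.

[23,7]

The jumps are [-3,-1], [+6,+2], [-12,-4] — a geometric progression with ratio -2.
step 4: [-1,-1] + [+24,+8] → [23,7]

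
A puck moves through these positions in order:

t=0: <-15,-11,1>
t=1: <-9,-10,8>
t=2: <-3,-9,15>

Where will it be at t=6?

<21,-5,43>

Each step adds <+6,+1,+7> to the position.
step 3: <-3,-9,15> + <+6,+1,+7> → <3,-8,22>
step 4: <3,-8,22> + <+6,+1,+7> → <9,-7,29>
step 5: <9,-7,29> + <+6,+1,+7> → <15,-6,36>
step 6: <15,-6,36> + <+6,+1,+7> → <21,-5,43>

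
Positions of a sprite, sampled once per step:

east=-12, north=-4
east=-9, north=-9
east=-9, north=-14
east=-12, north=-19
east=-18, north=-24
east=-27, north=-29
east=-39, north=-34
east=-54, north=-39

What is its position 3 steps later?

east=-117, north=-54

First differences are (+3, -5), (+0, -5), (-3, -5), (-6, -5), (-9, -5), (-12, -5), (-15, -5); their common second difference is (-3, +0) (constant acceleration).
step 8: east=-54, north=-39 + (-18, -5) → east=-72, north=-44
step 9: east=-72, north=-44 + (-21, -5) → east=-93, north=-49
step 10: east=-93, north=-49 + (-24, -5) → east=-117, north=-54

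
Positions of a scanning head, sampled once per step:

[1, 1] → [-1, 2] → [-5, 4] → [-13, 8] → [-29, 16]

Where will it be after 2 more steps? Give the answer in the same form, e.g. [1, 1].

[-125, 64]

The jumps are [-2, +1], [-4, +2], [-8, +4], [-16, +8] — a geometric progression with ratio 2.
step 5: [-29, 16] + [-32, +16] → [-61, 32]
step 6: [-61, 32] + [-64, +32] → [-125, 64]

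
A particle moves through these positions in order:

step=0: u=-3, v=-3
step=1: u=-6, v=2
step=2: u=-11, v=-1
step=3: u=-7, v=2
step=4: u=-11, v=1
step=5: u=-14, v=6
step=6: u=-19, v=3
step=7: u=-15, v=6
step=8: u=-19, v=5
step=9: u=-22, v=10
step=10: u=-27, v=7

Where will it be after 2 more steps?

u=-27, v=9

The moves between consecutive positions are (-3,+5), (-5,-3), (+4,+3), (-4,-1), (-3,+5), (-5,-3), (+4,+3), (-4,-1), (-3,+5), (-5,-3); they repeat the 4-cycle [(-3,+5), (-5,-3), (+4,+3), (-4,-1)].
step 11: apply (+4,+3) → u=-23, v=10
step 12: apply (-4,-1) → u=-27, v=9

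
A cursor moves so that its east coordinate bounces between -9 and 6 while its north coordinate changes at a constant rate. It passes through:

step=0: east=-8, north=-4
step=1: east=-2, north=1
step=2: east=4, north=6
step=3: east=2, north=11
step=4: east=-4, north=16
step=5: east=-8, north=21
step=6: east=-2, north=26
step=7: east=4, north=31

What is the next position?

The east coordinate reflects between -9 and 6, moving 6 per step.
  step 8: 4 → 2
The north coordinate changes by +5 each step: at step 8 it is 36.

east=2, north=36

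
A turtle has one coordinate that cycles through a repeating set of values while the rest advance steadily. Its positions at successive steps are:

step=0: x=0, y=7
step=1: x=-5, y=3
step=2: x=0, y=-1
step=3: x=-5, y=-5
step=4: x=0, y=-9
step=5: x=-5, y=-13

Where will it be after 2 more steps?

x=-5, y=-21

The x coordinate repeats the cycle [0, -5] with period 2; step 7 mod 2 = 1, giving -5.
The y coordinate changes by -4 each step, so at step 7 it is 7 + 7·(-4) = -21.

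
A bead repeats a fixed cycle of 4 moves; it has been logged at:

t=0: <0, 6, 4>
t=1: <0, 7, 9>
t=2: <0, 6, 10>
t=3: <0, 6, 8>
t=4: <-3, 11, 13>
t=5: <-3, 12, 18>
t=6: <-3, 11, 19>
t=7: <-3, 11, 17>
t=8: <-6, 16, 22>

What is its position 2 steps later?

<-6, 16, 28>

Step-to-step displacements: <+0, +1, +5>, <+0, -1, +1>, <+0, +0, -2>, <-3, +5, +5>, <+0, +1, +5>, <+0, -1, +1>, <+0, +0, -2>, <-3, +5, +5> — a repeating cycle of length 4.
step 9: apply <+0, +1, +5> → <-6, 17, 27>
step 10: apply <+0, -1, +1> → <-6, 16, 28>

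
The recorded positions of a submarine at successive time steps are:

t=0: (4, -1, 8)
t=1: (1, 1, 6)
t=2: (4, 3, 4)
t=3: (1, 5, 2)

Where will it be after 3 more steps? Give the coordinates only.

(4, 11, -4)

The first coordinate repeats the cycle [4, 1] with period 2; step 6 mod 2 = 0, giving 4.
The second coordinate changes by +2 each step, so at step 6 it is -1 + 6·(2) = 11.
The third coordinate changes by -2 each step, so at step 6 it is 8 + 6·(-2) = -4.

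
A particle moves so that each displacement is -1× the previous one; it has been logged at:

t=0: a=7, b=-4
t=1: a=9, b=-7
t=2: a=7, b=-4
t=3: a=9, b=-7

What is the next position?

Step-to-step displacements: (+2, -3), (-2, +3), (+2, -3); each is -1× the previous.
step 4: a=9, b=-7 + (-2, +3) → a=7, b=-4

a=7, b=-4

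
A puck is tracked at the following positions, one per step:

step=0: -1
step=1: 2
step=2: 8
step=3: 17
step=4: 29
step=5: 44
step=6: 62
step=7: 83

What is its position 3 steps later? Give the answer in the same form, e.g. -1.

Taking differences between consecutive positions: +3, +6, +9, +12, +15, +18, +21. These grow by +3 each step.
step 8: 83 + 24 → 107
step 9: 107 + 27 → 134
step 10: 134 + 30 → 164

164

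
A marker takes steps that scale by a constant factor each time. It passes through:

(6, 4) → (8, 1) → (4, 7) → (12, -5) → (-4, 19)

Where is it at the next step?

(28, -29)

Consecutive displacements (+2, -3), (-4, +6), (+8, -12), (-16, +24) scale by a factor of -2 each step.
step 5: (-4, 19) + (+32, -48) → (28, -29)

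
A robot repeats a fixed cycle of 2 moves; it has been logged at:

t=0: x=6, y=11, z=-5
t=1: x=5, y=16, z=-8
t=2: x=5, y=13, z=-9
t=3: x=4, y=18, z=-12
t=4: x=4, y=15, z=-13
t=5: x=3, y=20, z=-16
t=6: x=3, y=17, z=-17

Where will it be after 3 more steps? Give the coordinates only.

Step-to-step displacements: (-1, +5, -3), (+0, -3, -1), (-1, +5, -3), (+0, -3, -1), (-1, +5, -3), (+0, -3, -1) — a repeating cycle of length 2.
step 7: apply (-1, +5, -3) → x=2, y=22, z=-20
step 8: apply (+0, -3, -1) → x=2, y=19, z=-21
step 9: apply (-1, +5, -3) → x=1, y=24, z=-24

x=1, y=24, z=-24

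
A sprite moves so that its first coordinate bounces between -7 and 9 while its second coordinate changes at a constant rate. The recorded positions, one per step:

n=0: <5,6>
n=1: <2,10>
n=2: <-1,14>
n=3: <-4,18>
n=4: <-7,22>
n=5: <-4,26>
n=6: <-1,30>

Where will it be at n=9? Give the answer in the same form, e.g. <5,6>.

<8,42>

The first coordinate reflects between -7 and 9, moving 3 per step.
  step 7: -1 → 2
  step 8: 2 → 5
  step 9: 5 → 8
The second coordinate changes by +4 each step: at step 9 it is 42.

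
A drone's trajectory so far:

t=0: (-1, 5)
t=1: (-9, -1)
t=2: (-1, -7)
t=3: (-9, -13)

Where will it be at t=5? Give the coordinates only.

The first coordinate repeats the cycle [-1, -9] with period 2; step 5 mod 2 = 1, giving -9.
The second coordinate changes by -6 each step, so at step 5 it is 5 + 5·(-6) = -25.

(-9, -25)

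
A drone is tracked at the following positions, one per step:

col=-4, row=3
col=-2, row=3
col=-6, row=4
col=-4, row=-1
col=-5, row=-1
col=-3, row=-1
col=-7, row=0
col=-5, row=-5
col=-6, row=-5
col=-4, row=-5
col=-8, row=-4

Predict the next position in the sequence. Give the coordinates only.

col=-6, row=-9

Step-to-step displacements: (+2, +0), (-4, +1), (+2, -5), (-1, +0), (+2, +0), (-4, +1), (+2, -5), (-1, +0), (+2, +0), (-4, +1) — a repeating cycle of length 4.
step 11: apply (+2, -5) → col=-6, row=-9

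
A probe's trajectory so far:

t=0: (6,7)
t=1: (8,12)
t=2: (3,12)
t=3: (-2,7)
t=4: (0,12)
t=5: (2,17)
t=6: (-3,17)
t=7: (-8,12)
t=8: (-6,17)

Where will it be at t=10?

(-9,22)

Step-to-step displacements: (+2,+5), (-5,+0), (-5,-5), (+2,+5), (+2,+5), (-5,+0), (-5,-5), (+2,+5) — a repeating cycle of length 4.
step 9: apply (+2,+5) → (-4,22)
step 10: apply (-5,+0) → (-9,22)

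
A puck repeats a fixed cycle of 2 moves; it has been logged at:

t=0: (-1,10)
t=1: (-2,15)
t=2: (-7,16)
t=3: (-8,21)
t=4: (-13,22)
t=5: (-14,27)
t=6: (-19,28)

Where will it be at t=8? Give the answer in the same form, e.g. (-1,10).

Step-to-step displacements: (-1,+5), (-5,+1), (-1,+5), (-5,+1), (-1,+5), (-5,+1) — a repeating cycle of length 2.
step 7: apply (-1,+5) → (-20,33)
step 8: apply (-5,+1) → (-25,34)

(-25,34)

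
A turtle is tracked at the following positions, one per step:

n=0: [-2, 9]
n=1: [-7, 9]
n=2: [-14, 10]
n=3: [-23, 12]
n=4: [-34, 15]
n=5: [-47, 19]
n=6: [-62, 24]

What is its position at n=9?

Successive displacements: [-5, +0], [-7, +1], [-9, +2], [-11, +3], [-13, +4], [-15, +5] — each changes by [-2, +1].
step 7: [-62, 24] + [-17, +6] → [-79, 30]
step 8: [-79, 30] + [-19, +7] → [-98, 37]
step 9: [-98, 37] + [-21, +8] → [-119, 45]

[-119, 45]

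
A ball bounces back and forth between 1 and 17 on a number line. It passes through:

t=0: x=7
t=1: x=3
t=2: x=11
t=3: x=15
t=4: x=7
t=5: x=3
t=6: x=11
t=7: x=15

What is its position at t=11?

The value reflects between 1 and 17, moving 8 per step.
  step 8: 15 → 7
  step 9: 7 → 3
  step 10: 3 → 11
  step 11: 11 → 15

x=15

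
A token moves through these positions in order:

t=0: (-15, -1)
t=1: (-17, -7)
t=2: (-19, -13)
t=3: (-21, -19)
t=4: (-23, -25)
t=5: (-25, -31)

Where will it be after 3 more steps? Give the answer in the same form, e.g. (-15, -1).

(-31, -49)

Constant displacement of (-2, -6) per step.
step 6: (-25, -31) + (-2, -6) → (-27, -37)
step 7: (-27, -37) + (-2, -6) → (-29, -43)
step 8: (-29, -43) + (-2, -6) → (-31, -49)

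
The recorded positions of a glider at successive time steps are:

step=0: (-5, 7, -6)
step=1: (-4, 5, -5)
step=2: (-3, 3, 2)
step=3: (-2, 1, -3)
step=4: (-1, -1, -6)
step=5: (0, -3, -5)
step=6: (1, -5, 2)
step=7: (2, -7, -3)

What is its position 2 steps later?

First: linear, +1 per step → 4 at step 9.
Second: linear, -2 per step → -11 at step 9.
Third: cycles through -6, -5, 2, -3 every 4 steps. Step 9 lands at position 1 of the cycle → -5.

(4, -11, -5)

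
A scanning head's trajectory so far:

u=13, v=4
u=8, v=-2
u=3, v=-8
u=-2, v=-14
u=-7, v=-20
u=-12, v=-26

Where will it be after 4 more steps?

u=-32, v=-50

Constant displacement of (-5,-6) per step.
step 6: u=-12, v=-26 + (-5,-6) → u=-17, v=-32
step 7: u=-17, v=-32 + (-5,-6) → u=-22, v=-38
step 8: u=-22, v=-38 + (-5,-6) → u=-27, v=-44
step 9: u=-27, v=-44 + (-5,-6) → u=-32, v=-50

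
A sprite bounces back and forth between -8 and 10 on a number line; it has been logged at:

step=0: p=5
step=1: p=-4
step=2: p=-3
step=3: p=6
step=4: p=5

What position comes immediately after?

p=-4

The value travels 9 per step and bounces off the walls at -8 and 10.
  step 5: 5 → -4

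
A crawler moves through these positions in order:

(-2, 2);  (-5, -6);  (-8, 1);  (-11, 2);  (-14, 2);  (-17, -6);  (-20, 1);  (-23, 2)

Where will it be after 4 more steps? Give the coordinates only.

First: linear, -3 per step → -35 at step 11.
Second: cycles through 2, -6, 1, 2 every 4 steps. Step 11 lands at position 3 of the cycle → 2.

(-35, 2)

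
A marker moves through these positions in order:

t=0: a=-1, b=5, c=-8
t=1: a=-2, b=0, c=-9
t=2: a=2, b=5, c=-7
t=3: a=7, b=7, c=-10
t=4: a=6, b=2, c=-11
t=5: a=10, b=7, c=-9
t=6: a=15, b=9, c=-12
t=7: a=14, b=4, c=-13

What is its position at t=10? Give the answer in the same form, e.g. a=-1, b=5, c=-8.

Step-to-step displacements: (-1, -5, -1), (+4, +5, +2), (+5, +2, -3), (-1, -5, -1), (+4, +5, +2), (+5, +2, -3), (-1, -5, -1) — a repeating cycle of length 3.
step 8: apply (+4, +5, +2) → a=18, b=9, c=-11
step 9: apply (+5, +2, -3) → a=23, b=11, c=-14
step 10: apply (-1, -5, -1) → a=22, b=6, c=-15

a=22, b=6, c=-15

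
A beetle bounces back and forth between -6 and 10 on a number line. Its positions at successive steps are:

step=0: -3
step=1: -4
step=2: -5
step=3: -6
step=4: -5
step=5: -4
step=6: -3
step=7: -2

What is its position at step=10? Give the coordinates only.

The value travels 1 per step and bounces off the walls at -6 and 10.
  step 8: -2 → -1
  step 9: -1 → 0
  step 10: 0 → 1

1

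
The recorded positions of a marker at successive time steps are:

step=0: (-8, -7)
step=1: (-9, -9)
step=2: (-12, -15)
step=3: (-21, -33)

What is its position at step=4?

The jumps are (-1, -2), (-3, -6), (-9, -18) — a geometric progression with ratio 3.
step 4: (-21, -33) + (-27, -54) → (-48, -87)

(-48, -87)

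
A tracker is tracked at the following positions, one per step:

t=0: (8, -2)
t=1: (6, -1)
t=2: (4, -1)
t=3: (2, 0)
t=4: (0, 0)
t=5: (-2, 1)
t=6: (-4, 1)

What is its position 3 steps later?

(-10, 3)

Differencing gives (-2, +1), (-2, +0), (-2, +1), (-2, +0), (-2, +1), (-2, +0). This is the pattern (-2, +1), (-2, +0) repeated.
step 7: apply (-2, +1) → (-6, 2)
step 8: apply (-2, +0) → (-8, 2)
step 9: apply (-2, +1) → (-10, 3)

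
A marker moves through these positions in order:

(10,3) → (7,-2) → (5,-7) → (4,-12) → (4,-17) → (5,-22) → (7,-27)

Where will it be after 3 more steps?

First differences are (-3,-5), (-2,-5), (-1,-5), (+0,-5), (+1,-5), (+2,-5); their common second difference is (+1,+0) (constant acceleration).
step 7: (7,-27) + (+3,-5) → (10,-32)
step 8: (10,-32) + (+4,-5) → (14,-37)
step 9: (14,-37) + (+5,-5) → (19,-42)

(19,-42)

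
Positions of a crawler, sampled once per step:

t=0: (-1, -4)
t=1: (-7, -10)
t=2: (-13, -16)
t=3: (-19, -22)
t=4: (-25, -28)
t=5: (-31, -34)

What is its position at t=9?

The position changes by (-6, -6) every step.
step 6: (-31, -34) + (-6, -6) → (-37, -40)
step 7: (-37, -40) + (-6, -6) → (-43, -46)
step 8: (-43, -46) + (-6, -6) → (-49, -52)
step 9: (-49, -52) + (-6, -6) → (-55, -58)

(-55, -58)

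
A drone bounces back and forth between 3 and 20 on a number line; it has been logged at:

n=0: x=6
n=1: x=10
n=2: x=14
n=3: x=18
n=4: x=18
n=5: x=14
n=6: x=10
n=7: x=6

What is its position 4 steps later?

The value reflects between 3 and 20, moving 4 per step.
  step 8: 6 → 4
  step 9: 4 → 8
  step 10: 8 → 12
  step 11: 12 → 16

x=16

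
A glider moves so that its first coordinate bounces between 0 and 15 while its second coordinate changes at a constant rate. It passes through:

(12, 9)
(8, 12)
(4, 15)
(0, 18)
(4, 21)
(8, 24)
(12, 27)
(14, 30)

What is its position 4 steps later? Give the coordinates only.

(2, 42)

The first coordinate reflects between 0 and 15, moving 4 per step.
  step 8: 14 → 10
  step 9: 10 → 6
  step 10: 6 → 2
  step 11: 2 → 2
The second coordinate changes by +3 each step: at step 11 it is 42.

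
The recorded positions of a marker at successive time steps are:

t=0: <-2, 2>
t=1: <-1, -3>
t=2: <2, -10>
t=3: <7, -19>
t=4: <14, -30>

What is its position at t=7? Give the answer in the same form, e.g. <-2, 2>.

First differences are <+1, -5>, <+3, -7>, <+5, -9>, <+7, -11>; their common second difference is <+2, -2> (constant acceleration).
step 5: <14, -30> + <+9, -13> → <23, -43>
step 6: <23, -43> + <+11, -15> → <34, -58>
step 7: <34, -58> + <+13, -17> → <47, -75>

<47, -75>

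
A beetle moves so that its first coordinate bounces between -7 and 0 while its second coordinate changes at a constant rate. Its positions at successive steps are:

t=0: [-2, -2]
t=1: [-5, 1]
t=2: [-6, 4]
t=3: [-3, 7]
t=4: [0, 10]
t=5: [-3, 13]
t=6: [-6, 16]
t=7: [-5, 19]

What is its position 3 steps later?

[-4, 28]

The first coordinate travels 3 per step and bounces off the walls at -7 and 0.
  step 8: -5 → -2
  step 9: -2 → -1
  step 10: -1 → -4
The second coordinate changes by +3 each step: at step 10 it is 28.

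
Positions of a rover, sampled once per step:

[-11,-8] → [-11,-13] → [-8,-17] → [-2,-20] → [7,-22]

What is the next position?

First differences are [+0,-5], [+3,-4], [+6,-3], [+9,-2]; their common second difference is [+3,+1] (constant acceleration).
step 5: [7,-22] + [+12,-1] → [19,-23]

[19,-23]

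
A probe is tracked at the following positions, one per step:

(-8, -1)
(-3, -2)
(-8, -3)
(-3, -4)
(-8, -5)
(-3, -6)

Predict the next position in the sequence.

First: cycles through -8, -3 every 2 steps. Step 6 lands at position 0 of the cycle → -8.
Second: linear, -1 per step → -7 at step 6.

(-8, -7)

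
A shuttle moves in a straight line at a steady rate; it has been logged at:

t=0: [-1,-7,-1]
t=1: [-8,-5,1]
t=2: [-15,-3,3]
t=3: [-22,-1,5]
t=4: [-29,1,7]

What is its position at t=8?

Constant displacement of [-7,+2,+2] per step.
step 5: [-29,1,7] + [-7,+2,+2] → [-36,3,9]
step 6: [-36,3,9] + [-7,+2,+2] → [-43,5,11]
step 7: [-43,5,11] + [-7,+2,+2] → [-50,7,13]
step 8: [-50,7,13] + [-7,+2,+2] → [-57,9,15]

[-57,9,15]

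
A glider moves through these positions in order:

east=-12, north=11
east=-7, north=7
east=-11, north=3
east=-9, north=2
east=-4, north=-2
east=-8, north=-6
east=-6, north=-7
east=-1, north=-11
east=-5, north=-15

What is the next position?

east=-3, north=-16

Differencing gives (+5, -4), (-4, -4), (+2, -1), (+5, -4), (-4, -4), (+2, -1), (+5, -4), (-4, -4). This is the pattern (+5, -4), (-4, -4), (+2, -1) repeated.
step 9: apply (+2, -1) → east=-3, north=-16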